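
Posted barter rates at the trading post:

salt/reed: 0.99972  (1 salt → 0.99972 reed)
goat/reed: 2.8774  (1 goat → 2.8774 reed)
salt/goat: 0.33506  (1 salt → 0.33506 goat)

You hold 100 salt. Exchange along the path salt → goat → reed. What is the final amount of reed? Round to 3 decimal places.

96.410

100 salt × 0.33506 = 33.506 goat
33.506 goat × 2.8774 = 96.4101644 reed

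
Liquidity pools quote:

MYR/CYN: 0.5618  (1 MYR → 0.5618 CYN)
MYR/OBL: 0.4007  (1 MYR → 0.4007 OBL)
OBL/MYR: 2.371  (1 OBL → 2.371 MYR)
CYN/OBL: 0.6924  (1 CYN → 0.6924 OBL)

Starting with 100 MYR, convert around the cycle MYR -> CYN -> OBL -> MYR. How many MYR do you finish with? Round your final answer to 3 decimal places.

92.230

100 MYR × 0.5618 = 56.18 CYN
56.18 CYN × 0.6924 = 38.899032 OBL
38.899032 OBL × 2.371 = 92.229604872 MYR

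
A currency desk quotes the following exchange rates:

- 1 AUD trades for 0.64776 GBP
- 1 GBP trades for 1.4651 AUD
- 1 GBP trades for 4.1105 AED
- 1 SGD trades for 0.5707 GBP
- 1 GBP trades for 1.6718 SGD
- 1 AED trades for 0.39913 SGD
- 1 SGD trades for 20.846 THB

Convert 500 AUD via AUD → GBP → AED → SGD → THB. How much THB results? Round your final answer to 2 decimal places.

11076.84

500 AUD × 0.64776 = 323.88 GBP
323.88 GBP × 4.1105 = 1331.30874 AED
1331.30874 AED × 0.39913 = 531.3652573962 SGD
531.3652573962 SGD × 20.846 = 11076.8401556811852 THB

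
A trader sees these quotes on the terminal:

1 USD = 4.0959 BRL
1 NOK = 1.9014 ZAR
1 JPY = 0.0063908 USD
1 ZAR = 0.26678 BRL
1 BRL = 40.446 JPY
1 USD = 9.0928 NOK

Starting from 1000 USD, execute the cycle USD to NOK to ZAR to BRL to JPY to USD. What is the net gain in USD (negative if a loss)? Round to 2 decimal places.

1000 USD × 9.0928 = 9092.8 NOK
9092.8 NOK × 1.9014 = 17289.04992 ZAR
17289.04992 ZAR × 0.26678 = 4612.3727376576 BRL
4612.3727376576 BRL × 40.446 = 186552.0277472992896 JPY
186552.0277472992896 JPY × 0.0063908 = 1192.21669892744029997568 USD
Net change: 1192.21669892744029997568 − 1000 = 192.21669892744029997568 USD

192.22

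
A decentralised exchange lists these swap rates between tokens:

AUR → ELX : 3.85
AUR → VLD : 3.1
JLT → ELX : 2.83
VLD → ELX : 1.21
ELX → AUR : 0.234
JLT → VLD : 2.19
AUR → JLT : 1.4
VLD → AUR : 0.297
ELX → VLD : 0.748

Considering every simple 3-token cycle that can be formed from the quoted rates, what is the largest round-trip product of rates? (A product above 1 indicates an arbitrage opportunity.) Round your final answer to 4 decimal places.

0.9271

AUR→JLT→ELX→AUR: 1.4 × 2.83 × 0.234 = 0.92711
AUR→JLT→VLD→AUR: 1.4 × 2.19 × 0.297 = 0.91060
AUR→VLD→ELX→AUR: 3.1 × 1.21 × 0.234 = 0.87773
AUR→ELX→VLD→AUR: 3.85 × 0.748 × 0.297 = 0.85530
Maximum is AUR→JLT→ELX→AUR at 0.9271; no arbitrage — every cycle loses value.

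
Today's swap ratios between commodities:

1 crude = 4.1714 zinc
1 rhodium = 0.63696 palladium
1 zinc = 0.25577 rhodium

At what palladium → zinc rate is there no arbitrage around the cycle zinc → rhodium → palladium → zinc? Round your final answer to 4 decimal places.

Known legs of the cycle: 0.25577 × 0.63696 = 0.1629152592
For no arbitrage the full-cycle product must be 1, so the missing rate is 1 / 0.1629152592 ≈ 6.138160.

6.1382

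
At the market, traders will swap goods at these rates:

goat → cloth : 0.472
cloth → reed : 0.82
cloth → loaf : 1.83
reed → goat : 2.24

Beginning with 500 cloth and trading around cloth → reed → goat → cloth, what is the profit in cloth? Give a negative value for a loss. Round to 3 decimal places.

500 cloth × 0.82 = 410 reed
410 reed × 2.24 = 918.4 goat
918.4 goat × 0.472 = 433.4848 cloth
Net change: 433.4848 − 500 = -66.5152 cloth

-66.515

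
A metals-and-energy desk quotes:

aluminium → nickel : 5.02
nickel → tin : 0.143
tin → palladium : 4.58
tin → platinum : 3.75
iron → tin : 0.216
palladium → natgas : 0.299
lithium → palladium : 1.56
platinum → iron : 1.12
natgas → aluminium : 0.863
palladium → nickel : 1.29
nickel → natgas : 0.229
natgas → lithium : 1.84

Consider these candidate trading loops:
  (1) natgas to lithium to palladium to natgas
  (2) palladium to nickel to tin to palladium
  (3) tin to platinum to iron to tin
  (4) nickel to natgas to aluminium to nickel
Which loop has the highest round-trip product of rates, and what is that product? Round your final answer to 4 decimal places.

(1) 1.84 × 1.56 × 0.299 = 0.85825
(2) 1.29 × 0.143 × 4.58 = 0.84487
(3) 3.75 × 1.12 × 0.216 = 0.90720
(4) 0.229 × 0.863 × 5.02 = 0.99209
Highest is cycle (4) at 0.9921 (≤1, no arbitrage).

0.9921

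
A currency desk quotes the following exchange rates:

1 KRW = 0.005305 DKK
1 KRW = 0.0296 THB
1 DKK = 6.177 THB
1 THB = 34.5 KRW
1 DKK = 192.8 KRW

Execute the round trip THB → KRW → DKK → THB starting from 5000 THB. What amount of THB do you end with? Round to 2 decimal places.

5652.65

5000 THB × 34.5 = 172500 KRW
172500 KRW × 0.005305 = 915.1125 DKK
915.1125 DKK × 6.177 = 5652.6499125 THB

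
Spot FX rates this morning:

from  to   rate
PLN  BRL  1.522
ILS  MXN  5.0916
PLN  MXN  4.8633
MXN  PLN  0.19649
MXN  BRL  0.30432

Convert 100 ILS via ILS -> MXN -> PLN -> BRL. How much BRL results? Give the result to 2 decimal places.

100 ILS × 5.0916 = 509.16 MXN
509.16 MXN × 0.19649 = 100.0448484 PLN
100.0448484 PLN × 1.522 = 152.2682592648 BRL

152.27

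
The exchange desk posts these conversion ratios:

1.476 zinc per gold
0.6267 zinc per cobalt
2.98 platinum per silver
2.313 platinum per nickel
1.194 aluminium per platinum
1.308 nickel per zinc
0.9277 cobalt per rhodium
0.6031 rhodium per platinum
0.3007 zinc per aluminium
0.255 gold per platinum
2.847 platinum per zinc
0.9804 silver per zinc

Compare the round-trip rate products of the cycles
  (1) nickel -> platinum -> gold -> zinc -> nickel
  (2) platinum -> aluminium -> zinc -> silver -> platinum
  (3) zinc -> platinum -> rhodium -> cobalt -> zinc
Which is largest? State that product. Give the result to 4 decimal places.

1.1387

(1) 2.313 × 0.255 × 1.476 × 1.308 = 1.13870
(2) 1.194 × 0.3007 × 0.9804 × 2.98 = 1.04896
(3) 2.847 × 0.6031 × 0.9277 × 0.6267 = 0.99826
Highest is cycle (1) at 1.1387 (>1, arbitrage).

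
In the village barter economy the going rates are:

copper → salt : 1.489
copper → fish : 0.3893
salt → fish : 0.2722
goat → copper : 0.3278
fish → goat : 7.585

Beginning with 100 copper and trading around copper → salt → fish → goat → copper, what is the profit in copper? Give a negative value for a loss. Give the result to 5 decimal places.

0.77373

100 copper × 1.489 = 148.9 salt
148.9 salt × 0.2722 = 40.53058 fish
40.53058 fish × 7.585 = 307.4244493 goat
307.4244493 goat × 0.3278 = 100.77373448054 copper
Net change: 100.77373448054 − 100 = 0.77373448054 copper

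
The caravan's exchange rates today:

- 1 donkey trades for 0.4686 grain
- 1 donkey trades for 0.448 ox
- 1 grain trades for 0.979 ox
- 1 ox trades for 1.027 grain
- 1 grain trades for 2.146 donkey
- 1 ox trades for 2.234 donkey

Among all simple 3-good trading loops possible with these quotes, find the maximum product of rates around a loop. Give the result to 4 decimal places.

1.0249

ox→donkey→grain→ox: 2.234 × 0.4686 × 0.979 = 1.02487
ox→grain→donkey→ox: 1.027 × 2.146 × 0.448 = 0.98737
Maximum is ox→donkey→grain→ox at 1.0249; arbitrage exists.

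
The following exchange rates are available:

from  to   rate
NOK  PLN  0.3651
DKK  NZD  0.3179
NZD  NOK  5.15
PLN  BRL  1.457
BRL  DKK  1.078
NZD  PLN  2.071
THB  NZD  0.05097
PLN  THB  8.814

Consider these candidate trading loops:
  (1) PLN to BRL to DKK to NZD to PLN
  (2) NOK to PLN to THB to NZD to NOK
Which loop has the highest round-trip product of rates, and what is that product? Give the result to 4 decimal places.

(1) 1.457 × 1.078 × 0.3179 × 2.071 = 1.03407
(2) 0.3651 × 8.814 × 0.05097 × 5.15 = 0.84471
Highest is cycle (1) at 1.0341 (>1, arbitrage).

1.0341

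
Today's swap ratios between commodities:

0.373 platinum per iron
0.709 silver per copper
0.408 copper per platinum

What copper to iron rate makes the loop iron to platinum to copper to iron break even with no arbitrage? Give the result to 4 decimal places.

Known legs of the cycle: 0.373 × 0.408 = 0.152184
For no arbitrage the full-cycle product must be 1, so the missing rate is 1 / 0.152184 ≈ 6.570993.

6.5710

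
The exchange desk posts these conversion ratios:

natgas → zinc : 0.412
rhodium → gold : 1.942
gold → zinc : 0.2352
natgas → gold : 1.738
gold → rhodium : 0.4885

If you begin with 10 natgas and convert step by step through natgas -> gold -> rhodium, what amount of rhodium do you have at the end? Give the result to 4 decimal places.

8.4901

10 natgas × 1.738 = 17.38 gold
17.38 gold × 0.4885 = 8.49013 rhodium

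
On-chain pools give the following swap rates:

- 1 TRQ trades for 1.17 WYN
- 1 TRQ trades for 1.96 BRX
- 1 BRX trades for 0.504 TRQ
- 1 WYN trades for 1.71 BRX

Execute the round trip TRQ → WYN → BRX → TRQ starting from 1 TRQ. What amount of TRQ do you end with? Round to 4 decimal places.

1.0084

1 TRQ × 1.17 = 1.17 WYN
1.17 WYN × 1.71 = 2.0007 BRX
2.0007 BRX × 0.504 = 1.0083528 TRQ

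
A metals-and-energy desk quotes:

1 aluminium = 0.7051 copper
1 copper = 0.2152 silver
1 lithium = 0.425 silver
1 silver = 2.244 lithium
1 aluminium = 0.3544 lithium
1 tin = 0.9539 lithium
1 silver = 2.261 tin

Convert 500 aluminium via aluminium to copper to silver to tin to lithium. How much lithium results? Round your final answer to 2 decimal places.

500 aluminium × 0.7051 = 352.55 copper
352.55 copper × 0.2152 = 75.86876 silver
75.86876 silver × 2.261 = 171.53926636 tin
171.53926636 tin × 0.9539 = 163.631306180804 lithium

163.63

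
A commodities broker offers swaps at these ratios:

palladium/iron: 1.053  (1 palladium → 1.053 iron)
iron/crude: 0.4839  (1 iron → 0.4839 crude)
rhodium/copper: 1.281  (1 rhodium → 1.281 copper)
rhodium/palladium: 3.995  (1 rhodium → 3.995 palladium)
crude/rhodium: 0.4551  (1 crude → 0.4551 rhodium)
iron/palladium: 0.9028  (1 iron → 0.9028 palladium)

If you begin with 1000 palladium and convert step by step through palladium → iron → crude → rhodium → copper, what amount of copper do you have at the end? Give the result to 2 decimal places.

297.06

1000 palladium × 1.053 = 1053 iron
1053 iron × 0.4839 = 509.5467 crude
509.5467 crude × 0.4551 = 231.89470317 rhodium
231.89470317 rhodium × 1.281 = 297.05711476077 copper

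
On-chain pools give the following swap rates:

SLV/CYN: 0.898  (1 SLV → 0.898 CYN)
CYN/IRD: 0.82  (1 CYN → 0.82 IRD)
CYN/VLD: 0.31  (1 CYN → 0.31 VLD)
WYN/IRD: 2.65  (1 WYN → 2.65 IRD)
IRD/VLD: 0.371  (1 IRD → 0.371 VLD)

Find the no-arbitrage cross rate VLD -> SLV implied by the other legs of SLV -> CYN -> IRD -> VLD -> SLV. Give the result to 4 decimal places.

3.6605

Known legs of the cycle: 0.898 × 0.82 × 0.371 = 0.27318956
For no arbitrage the full-cycle product must be 1, so the missing rate is 1 / 0.27318956 ≈ 3.660462.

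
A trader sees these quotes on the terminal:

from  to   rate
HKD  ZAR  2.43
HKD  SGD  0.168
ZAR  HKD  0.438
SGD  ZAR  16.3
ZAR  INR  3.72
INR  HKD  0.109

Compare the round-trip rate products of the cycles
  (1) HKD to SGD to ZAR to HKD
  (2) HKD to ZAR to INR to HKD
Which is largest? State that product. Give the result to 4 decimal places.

(1) 0.168 × 16.3 × 0.438 = 1.19942
(2) 2.43 × 3.72 × 0.109 = 0.98532
Highest is cycle (1) at 1.1994 (>1, arbitrage).

1.1994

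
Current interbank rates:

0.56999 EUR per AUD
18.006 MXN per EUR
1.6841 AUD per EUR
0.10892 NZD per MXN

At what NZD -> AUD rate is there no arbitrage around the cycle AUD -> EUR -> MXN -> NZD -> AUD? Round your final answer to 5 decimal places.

Known legs of the cycle: 0.56999 × 18.006 × 0.10892 = 1.1178720942648
For no arbitrage the full-cycle product must be 1, so the missing rate is 1 / 1.1178720942648 ≈ 0.8945567.

0.89456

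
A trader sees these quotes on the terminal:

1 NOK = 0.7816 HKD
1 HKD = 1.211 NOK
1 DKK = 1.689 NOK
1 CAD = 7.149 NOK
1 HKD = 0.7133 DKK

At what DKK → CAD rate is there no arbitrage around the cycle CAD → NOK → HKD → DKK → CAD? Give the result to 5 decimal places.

Known legs of the cycle: 7.149 × 0.7816 × 0.7133 = 3.98567673672
For no arbitrage the full-cycle product must be 1, so the missing rate is 1 / 3.98567673672 ≈ 0.2508984.

0.25090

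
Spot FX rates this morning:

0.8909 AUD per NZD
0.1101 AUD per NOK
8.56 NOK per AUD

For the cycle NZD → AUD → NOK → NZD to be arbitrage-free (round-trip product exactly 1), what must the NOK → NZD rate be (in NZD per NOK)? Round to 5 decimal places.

0.13113

Known legs of the cycle: 0.8909 × 8.56 = 7.626104
For no arbitrage the full-cycle product must be 1, so the missing rate is 1 / 7.626104 ≈ 0.1311286.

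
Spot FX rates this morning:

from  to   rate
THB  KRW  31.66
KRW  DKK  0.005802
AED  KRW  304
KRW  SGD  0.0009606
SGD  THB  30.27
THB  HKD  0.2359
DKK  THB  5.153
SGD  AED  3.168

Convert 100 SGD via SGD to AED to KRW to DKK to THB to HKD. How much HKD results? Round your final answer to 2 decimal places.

679.24

100 SGD × 3.168 = 316.8 AED
316.8 AED × 304 = 96307.2 KRW
96307.2 KRW × 0.005802 = 558.7743744 DKK
558.7743744 DKK × 5.153 = 2879.3643512832 THB
2879.3643512832 THB × 0.2359 = 679.24205046770688 HKD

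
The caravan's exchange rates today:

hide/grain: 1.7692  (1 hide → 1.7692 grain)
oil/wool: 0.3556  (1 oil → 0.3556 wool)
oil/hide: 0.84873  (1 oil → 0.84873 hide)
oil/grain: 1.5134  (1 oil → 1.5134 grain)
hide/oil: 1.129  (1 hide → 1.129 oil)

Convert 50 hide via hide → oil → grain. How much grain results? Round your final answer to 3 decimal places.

50 hide × 1.129 = 56.45 oil
56.45 oil × 1.5134 = 85.43143 grain

85.431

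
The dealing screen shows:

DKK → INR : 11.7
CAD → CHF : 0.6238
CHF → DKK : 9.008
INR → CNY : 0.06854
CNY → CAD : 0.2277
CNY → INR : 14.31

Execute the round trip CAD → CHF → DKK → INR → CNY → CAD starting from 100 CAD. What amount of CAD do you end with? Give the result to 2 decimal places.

100 CAD × 0.6238 = 62.38 CHF
62.38 CHF × 9.008 = 561.91904 DKK
561.91904 DKK × 11.7 = 6574.452768 INR
6574.452768 INR × 0.06854 = 450.61299271872 CNY
450.61299271872 CNY × 0.2277 = 102.604578442052544 CAD

102.60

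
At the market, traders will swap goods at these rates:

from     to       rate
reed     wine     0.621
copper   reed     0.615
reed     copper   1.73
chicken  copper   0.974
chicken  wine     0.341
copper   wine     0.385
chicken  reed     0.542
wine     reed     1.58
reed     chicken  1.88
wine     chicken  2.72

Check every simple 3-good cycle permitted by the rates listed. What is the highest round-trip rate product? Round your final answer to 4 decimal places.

copper→reed→chicken→copper: 0.615 × 1.88 × 0.974 = 1.12614
copper→wine→reed→copper: 0.385 × 1.58 × 1.73 = 1.05236
copper→wine→chicken→copper: 0.385 × 2.72 × 0.974 = 1.01997
wine→reed→chicken→wine: 1.58 × 1.88 × 0.341 = 1.01291
wine→chicken→reed→wine: 2.72 × 0.542 × 0.621 = 0.91550
Maximum is copper→reed→chicken→copper at 1.1261; arbitrage exists.

1.1261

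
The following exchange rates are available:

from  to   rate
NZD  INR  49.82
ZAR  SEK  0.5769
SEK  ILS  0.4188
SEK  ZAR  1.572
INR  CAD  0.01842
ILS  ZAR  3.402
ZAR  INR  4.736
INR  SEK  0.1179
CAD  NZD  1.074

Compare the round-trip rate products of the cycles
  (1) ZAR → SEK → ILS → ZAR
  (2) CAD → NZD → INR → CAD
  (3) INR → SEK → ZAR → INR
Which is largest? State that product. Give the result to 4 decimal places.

(1) 0.5769 × 0.4188 × 3.402 = 0.82194
(2) 1.074 × 49.82 × 0.01842 = 0.98559
(3) 0.1179 × 1.572 × 4.736 = 0.87776
Highest is cycle (2) at 0.9856 (≤1, no arbitrage).

0.9856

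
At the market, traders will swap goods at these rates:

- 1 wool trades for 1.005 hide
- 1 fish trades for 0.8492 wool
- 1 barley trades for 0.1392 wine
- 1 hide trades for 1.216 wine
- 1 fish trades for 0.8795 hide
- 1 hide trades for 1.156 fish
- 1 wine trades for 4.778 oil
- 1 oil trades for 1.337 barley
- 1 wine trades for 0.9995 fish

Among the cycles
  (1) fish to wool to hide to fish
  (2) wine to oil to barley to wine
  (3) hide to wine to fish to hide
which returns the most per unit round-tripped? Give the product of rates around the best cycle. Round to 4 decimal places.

1.0689

(1) 0.8492 × 1.005 × 1.156 = 0.98658
(2) 4.778 × 1.337 × 0.1392 = 0.88924
(3) 1.216 × 0.9995 × 0.8795 = 1.06894
Highest is cycle (3) at 1.0689 (>1, arbitrage).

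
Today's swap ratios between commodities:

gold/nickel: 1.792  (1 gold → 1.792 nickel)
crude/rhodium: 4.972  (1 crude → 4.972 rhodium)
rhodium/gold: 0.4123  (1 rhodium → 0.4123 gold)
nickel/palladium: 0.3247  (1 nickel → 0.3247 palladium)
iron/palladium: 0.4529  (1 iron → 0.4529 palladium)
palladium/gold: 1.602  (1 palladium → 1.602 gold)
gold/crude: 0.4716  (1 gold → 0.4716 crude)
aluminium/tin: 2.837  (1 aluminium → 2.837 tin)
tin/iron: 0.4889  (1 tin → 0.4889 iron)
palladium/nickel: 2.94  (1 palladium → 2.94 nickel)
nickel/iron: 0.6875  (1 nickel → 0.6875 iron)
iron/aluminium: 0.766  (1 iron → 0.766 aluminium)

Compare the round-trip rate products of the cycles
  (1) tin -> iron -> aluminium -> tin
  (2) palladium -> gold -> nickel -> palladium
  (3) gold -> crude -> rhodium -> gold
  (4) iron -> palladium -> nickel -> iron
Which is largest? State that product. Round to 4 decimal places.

1.0624

(1) 0.4889 × 0.766 × 2.837 = 1.06245
(2) 1.602 × 1.792 × 0.3247 = 0.93214
(3) 0.4716 × 4.972 × 0.4123 = 0.96676
(4) 0.4529 × 2.94 × 0.6875 = 0.91542
Highest is cycle (1) at 1.0624 (>1, arbitrage).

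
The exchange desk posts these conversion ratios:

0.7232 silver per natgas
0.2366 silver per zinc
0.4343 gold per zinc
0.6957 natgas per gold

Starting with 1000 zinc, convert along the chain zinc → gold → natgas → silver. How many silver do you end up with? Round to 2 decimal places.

218.51

1000 zinc × 0.4343 = 434.3 gold
434.3 gold × 0.6957 = 302.14251 natgas
302.14251 natgas × 0.7232 = 218.509463232 silver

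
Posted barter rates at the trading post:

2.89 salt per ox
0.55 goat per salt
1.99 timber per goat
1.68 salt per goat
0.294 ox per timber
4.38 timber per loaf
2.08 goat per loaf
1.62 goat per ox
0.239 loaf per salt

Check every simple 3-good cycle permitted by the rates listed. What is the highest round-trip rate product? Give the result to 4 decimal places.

ox→goat→timber→ox: 1.62 × 1.99 × 0.294 = 0.94780
goat→salt→loaf→goat: 1.68 × 0.239 × 2.08 = 0.83516
Maximum is ox→goat→timber→ox at 0.9478; no arbitrage — every cycle loses value.

0.9478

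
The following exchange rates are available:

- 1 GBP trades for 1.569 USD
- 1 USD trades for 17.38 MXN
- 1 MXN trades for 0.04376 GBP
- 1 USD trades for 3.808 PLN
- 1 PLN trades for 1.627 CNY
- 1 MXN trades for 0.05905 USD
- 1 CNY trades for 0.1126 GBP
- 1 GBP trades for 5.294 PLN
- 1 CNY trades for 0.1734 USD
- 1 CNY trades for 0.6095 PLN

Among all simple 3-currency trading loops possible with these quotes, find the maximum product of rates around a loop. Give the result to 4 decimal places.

MXN→GBP→USD→MXN: 0.04376 × 1.569 × 17.38 = 1.19330
PLN→CNY→USD→PLN: 1.627 × 0.1734 × 3.808 = 1.07432
PLN→CNY→GBP→PLN: 1.627 × 0.1126 × 5.294 = 0.96986
Maximum is MXN→GBP→USD→MXN at 1.1933; arbitrage exists.

1.1933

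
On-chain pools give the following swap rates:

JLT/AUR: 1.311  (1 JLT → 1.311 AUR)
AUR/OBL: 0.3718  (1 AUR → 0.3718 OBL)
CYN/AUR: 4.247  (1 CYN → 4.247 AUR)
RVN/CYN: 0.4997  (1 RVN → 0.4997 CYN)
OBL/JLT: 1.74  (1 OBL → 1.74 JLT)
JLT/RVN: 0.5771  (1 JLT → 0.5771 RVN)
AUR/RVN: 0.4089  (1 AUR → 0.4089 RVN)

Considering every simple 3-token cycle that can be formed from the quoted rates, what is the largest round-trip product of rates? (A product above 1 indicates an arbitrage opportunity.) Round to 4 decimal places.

0.8678

CYN→AUR→RVN→CYN: 4.247 × 0.4089 × 0.4997 = 0.86778
JLT→AUR→OBL→JLT: 1.311 × 0.3718 × 1.74 = 0.84813
Maximum is CYN→AUR→RVN→CYN at 0.8678; no arbitrage — every cycle loses value.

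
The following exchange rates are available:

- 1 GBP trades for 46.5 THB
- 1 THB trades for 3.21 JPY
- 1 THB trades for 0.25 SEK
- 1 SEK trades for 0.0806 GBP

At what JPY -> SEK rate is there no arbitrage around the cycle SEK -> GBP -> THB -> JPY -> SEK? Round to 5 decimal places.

0.08312

Known legs of the cycle: 0.0806 × 46.5 × 3.21 = 12.030759
For no arbitrage the full-cycle product must be 1, so the missing rate is 1 / 12.030759 ≈ 0.0831203.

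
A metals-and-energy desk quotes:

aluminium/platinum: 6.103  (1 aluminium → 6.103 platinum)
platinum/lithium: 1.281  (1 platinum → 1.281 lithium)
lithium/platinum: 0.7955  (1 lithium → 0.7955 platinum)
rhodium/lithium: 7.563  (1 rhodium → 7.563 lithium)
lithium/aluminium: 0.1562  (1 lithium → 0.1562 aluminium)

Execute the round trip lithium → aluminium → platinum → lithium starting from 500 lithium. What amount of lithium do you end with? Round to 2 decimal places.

500 lithium × 0.1562 = 78.1 aluminium
78.1 aluminium × 6.103 = 476.6443 platinum
476.6443 platinum × 1.281 = 610.5813483 lithium

610.58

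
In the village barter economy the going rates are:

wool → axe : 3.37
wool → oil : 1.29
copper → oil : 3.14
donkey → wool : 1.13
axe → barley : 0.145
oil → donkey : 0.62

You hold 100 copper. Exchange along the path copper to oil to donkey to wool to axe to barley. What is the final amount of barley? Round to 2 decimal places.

100 copper × 3.14 = 314 oil
314 oil × 0.62 = 194.68 donkey
194.68 donkey × 1.13 = 219.9884 wool
219.9884 wool × 3.37 = 741.360908 axe
741.360908 axe × 0.145 = 107.49733166 barley

107.50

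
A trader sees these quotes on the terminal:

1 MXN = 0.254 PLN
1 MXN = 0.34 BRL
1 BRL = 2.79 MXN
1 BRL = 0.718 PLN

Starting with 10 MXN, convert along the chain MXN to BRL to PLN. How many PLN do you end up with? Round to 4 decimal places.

10 MXN × 0.34 = 3.4 BRL
3.4 BRL × 0.718 = 2.4412 PLN

2.4412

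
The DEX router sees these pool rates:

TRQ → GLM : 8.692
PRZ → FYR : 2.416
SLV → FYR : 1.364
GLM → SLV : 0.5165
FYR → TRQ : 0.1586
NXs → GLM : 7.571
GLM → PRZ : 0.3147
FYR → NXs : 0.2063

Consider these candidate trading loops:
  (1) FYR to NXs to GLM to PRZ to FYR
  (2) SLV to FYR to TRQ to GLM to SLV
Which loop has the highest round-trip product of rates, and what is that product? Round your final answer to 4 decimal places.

(1) 0.2063 × 7.571 × 0.3147 × 2.416 = 1.18753
(2) 1.364 × 0.1586 × 8.692 × 0.5165 = 0.97120
Highest is cycle (1) at 1.1875 (>1, arbitrage).

1.1875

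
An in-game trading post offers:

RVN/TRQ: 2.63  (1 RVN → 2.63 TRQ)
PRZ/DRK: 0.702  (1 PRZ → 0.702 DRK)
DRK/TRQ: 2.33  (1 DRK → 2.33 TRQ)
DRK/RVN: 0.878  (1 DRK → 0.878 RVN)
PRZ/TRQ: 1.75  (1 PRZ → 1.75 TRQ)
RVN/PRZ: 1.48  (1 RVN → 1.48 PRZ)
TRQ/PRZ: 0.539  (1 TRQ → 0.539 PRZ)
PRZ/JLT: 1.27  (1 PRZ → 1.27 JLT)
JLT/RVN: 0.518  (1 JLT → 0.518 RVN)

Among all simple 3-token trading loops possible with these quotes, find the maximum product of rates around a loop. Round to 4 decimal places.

0.9736

RVN→PRZ→JLT→RVN: 1.48 × 1.27 × 0.518 = 0.97363
DRK→RVN→PRZ→DRK: 0.878 × 1.48 × 0.702 = 0.91221
DRK→TRQ→PRZ→DRK: 2.33 × 0.539 × 0.702 = 0.88162
Maximum is RVN→PRZ→JLT→RVN at 0.9736; no arbitrage — every cycle loses value.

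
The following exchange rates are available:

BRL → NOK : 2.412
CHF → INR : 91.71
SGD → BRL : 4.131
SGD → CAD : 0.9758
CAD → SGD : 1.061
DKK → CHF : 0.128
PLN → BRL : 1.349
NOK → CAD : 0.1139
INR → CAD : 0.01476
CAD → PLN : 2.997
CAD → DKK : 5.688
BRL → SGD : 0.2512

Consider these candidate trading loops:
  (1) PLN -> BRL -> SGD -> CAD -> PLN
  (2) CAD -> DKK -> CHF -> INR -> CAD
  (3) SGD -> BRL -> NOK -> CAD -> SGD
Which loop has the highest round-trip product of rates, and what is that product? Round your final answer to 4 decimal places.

(1) 1.349 × 0.2512 × 0.9758 × 2.997 = 0.99101
(2) 5.688 × 0.128 × 91.71 × 0.01476 = 0.98554
(3) 4.131 × 2.412 × 0.1139 × 1.061 = 1.20413
Highest is cycle (3) at 1.2041 (>1, arbitrage).

1.2041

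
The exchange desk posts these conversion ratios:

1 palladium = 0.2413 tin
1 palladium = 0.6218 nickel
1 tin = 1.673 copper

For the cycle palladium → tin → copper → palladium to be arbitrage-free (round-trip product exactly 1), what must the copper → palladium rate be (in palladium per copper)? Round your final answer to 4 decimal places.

Known legs of the cycle: 0.2413 × 1.673 = 0.4036949
For no arbitrage the full-cycle product must be 1, so the missing rate is 1 / 0.4036949 ≈ 2.477118.

2.4771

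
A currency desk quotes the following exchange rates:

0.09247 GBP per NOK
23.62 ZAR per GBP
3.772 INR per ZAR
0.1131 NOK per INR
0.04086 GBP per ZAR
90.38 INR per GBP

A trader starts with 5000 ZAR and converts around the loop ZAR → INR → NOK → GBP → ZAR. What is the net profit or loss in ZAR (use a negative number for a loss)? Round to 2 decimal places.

-341.08

5000 ZAR × 3.772 = 18860 INR
18860 INR × 0.1131 = 2133.066 NOK
2133.066 NOK × 0.09247 = 197.24461302 GBP
197.24461302 GBP × 23.62 = 4658.9177595324 ZAR
Net change: 4658.9177595324 − 5000 = -341.0822404676 ZAR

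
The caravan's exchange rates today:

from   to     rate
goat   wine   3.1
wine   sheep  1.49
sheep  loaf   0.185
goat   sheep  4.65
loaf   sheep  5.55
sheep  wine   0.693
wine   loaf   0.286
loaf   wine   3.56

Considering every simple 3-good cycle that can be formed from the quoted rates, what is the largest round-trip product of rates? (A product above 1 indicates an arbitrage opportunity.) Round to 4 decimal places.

wine→loaf→sheep→wine: 0.286 × 5.55 × 0.693 = 1.10000
wine→sheep→loaf→wine: 1.49 × 0.185 × 3.56 = 0.98131
Maximum is wine→loaf→sheep→wine at 1.1000; arbitrage exists.

1.1000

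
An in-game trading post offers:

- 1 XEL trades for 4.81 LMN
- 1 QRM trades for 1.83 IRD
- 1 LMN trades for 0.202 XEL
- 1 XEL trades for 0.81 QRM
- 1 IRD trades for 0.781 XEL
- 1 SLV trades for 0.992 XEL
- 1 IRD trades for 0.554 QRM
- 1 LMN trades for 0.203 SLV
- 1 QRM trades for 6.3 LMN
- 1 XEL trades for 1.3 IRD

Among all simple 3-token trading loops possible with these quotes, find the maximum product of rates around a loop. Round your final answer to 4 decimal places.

1.1577

IRD→XEL→QRM→IRD: 0.781 × 0.81 × 1.83 = 1.15768
XEL→QRM→LMN→XEL: 0.81 × 6.3 × 0.202 = 1.03081
XEL→LMN→SLV→XEL: 4.81 × 0.203 × 0.992 = 0.96862
Maximum is IRD→XEL→QRM→IRD at 1.1577; arbitrage exists.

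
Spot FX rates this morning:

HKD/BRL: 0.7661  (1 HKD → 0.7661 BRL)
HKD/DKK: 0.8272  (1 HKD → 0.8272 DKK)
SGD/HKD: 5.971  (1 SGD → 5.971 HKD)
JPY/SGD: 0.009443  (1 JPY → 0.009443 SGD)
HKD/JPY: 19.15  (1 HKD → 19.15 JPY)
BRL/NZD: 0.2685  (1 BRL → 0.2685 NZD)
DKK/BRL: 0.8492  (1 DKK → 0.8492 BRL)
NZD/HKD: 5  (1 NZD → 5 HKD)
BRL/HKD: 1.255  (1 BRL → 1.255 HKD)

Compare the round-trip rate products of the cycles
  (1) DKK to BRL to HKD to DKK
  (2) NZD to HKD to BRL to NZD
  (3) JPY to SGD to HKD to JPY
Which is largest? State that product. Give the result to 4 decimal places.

(1) 0.8492 × 1.255 × 0.8272 = 0.88159
(2) 5 × 0.7661 × 0.2685 = 1.02849
(3) 0.009443 × 5.971 × 19.15 = 1.07976
Highest is cycle (3) at 1.0798 (>1, arbitrage).

1.0798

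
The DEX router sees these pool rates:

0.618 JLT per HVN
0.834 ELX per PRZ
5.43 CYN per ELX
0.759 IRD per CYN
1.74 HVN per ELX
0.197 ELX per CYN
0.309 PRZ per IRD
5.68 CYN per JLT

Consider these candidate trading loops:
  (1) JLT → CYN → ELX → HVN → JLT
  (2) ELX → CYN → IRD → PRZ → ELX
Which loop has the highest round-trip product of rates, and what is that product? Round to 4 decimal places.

1.2032

(1) 5.68 × 0.197 × 1.74 × 0.618 = 1.20324
(2) 5.43 × 0.759 × 0.309 × 0.834 = 1.06210
Highest is cycle (1) at 1.2032 (>1, arbitrage).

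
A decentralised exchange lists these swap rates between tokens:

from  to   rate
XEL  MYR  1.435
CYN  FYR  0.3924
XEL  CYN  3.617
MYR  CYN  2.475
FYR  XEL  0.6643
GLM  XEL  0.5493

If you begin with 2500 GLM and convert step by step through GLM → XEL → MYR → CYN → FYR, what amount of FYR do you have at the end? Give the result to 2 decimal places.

1913.84

2500 GLM × 0.5493 = 1373.25 XEL
1373.25 XEL × 1.435 = 1970.61375 MYR
1970.61375 MYR × 2.475 = 4877.26903125 CYN
4877.26903125 CYN × 0.3924 = 1913.8403678625 FYR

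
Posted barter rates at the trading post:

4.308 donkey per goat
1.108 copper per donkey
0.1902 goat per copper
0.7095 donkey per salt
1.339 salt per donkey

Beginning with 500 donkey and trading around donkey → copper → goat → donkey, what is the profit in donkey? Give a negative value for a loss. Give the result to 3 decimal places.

-46.063

500 donkey × 1.108 = 554 copper
554 copper × 0.1902 = 105.3708 goat
105.3708 goat × 4.308 = 453.9374064 donkey
Net change: 453.9374064 − 500 = -46.0625936 donkey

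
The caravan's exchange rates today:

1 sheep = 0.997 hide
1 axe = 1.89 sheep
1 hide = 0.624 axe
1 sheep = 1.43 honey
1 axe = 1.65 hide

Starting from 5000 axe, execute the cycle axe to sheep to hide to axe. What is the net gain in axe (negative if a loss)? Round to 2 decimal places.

5000 axe × 1.89 = 9450 sheep
9450 sheep × 0.997 = 9421.65 hide
9421.65 hide × 0.624 = 5879.1096 axe
Net change: 5879.1096 − 5000 = 879.1096 axe

879.11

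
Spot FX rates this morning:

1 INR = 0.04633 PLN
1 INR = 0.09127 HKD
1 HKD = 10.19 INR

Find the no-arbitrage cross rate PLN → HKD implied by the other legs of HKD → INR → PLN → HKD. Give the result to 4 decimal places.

2.1182

Known legs of the cycle: 10.19 × 0.04633 = 0.4721027
For no arbitrage the full-cycle product must be 1, so the missing rate is 1 / 0.4721027 ≈ 2.118183.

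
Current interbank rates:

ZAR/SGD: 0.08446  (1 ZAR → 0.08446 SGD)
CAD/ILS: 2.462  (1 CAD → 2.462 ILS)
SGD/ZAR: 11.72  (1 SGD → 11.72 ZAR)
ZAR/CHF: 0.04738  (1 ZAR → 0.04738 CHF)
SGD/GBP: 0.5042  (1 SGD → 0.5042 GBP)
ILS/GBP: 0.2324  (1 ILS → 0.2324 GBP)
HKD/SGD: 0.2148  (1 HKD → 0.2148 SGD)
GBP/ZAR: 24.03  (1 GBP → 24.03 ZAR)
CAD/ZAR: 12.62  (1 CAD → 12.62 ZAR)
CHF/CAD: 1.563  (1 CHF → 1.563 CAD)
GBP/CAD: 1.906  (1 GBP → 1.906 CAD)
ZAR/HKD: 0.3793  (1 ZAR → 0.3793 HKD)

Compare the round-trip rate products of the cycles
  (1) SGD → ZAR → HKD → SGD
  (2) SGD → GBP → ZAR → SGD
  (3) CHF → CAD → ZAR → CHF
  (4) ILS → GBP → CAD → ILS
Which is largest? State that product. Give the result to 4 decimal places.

(1) 11.72 × 0.3793 × 0.2148 = 0.95487
(2) 0.5042 × 24.03 × 0.08446 = 1.02331
(3) 1.563 × 12.62 × 0.04738 = 0.93457
(4) 0.2324 × 1.906 × 2.462 = 1.09055
Highest is cycle (4) at 1.0906 (>1, arbitrage).

1.0906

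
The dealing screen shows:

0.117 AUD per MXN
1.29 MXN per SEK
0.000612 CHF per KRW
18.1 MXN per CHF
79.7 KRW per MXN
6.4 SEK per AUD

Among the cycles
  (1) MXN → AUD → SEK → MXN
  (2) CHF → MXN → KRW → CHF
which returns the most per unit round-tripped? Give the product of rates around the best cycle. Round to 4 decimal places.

(1) 0.117 × 6.4 × 1.29 = 0.96595
(2) 18.1 × 79.7 × 0.000612 = 0.88285
Highest is cycle (1) at 0.9660 (≤1, no arbitrage).

0.9660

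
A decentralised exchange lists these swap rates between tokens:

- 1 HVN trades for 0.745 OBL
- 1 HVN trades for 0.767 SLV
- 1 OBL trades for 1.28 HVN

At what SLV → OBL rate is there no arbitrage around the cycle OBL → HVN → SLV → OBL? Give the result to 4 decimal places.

Known legs of the cycle: 1.28 × 0.767 = 0.98176
For no arbitrage the full-cycle product must be 1, so the missing rate is 1 / 0.98176 ≈ 1.018579.

1.0186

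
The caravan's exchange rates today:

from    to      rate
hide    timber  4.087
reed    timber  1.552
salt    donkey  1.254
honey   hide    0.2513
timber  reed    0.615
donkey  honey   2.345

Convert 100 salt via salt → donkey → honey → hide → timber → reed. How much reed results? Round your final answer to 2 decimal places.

100 salt × 1.254 = 125.4 donkey
125.4 donkey × 2.345 = 294.063 honey
294.063 honey × 0.2513 = 73.8980319 hide
73.8980319 hide × 4.087 = 302.0212563753 timber
302.0212563753 timber × 0.615 = 185.7430726708095 reed

185.74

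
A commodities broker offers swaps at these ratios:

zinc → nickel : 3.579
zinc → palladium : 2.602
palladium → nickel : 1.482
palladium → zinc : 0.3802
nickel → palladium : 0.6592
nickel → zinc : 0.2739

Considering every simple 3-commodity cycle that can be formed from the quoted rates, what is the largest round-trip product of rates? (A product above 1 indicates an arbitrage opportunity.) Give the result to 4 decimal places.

nickel→zinc→palladium→nickel: 0.2739 × 2.602 × 1.482 = 1.05620
nickel→palladium→zinc→nickel: 0.6592 × 0.3802 × 3.579 = 0.89700
Maximum is nickel→zinc→palladium→nickel at 1.0562; arbitrage exists.

1.0562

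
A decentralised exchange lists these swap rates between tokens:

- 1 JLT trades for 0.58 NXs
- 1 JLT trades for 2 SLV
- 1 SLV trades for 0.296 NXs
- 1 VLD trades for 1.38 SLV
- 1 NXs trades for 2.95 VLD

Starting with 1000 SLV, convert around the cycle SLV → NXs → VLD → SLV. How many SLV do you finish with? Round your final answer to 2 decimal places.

1000 SLV × 0.296 = 296 NXs
296 NXs × 2.95 = 873.2 VLD
873.2 VLD × 1.38 = 1205.016 SLV

1205.02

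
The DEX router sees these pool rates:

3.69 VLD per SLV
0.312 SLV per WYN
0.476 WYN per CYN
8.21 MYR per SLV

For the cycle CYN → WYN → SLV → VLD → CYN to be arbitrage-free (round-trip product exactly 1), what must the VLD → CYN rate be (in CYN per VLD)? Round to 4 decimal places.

1.8248

Known legs of the cycle: 0.476 × 0.312 × 3.69 = 0.54800928
For no arbitrage the full-cycle product must be 1, so the missing rate is 1 / 0.54800928 ≈ 1.824787.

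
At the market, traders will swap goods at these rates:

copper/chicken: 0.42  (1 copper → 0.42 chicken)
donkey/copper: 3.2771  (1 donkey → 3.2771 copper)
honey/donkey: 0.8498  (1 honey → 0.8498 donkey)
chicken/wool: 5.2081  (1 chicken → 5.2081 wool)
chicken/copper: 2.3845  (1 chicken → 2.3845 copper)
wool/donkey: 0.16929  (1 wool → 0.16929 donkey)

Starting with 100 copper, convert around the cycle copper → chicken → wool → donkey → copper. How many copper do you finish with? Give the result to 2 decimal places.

121.35

100 copper × 0.42 = 42 chicken
42 chicken × 5.2081 = 218.7402 wool
218.7402 wool × 0.16929 = 37.030528458 donkey
37.030528458 donkey × 3.2771 = 121.3527448097118 copper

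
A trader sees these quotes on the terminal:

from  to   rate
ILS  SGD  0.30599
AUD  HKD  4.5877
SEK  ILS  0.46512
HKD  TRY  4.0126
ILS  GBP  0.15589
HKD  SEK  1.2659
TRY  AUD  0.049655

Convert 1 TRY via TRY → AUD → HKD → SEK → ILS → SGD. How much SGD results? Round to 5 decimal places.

1 TRY × 0.049655 = 0.049655 AUD
0.049655 AUD × 4.5877 = 0.2278022435 HKD
0.2278022435 HKD × 1.2659 = 0.28837486004665 SEK
0.28837486004665 SEK × 0.46512 = 0.134128914904897848 ILS
0.134128914904897848 ILS × 0.30599 = 0.04104210667174969250952 SGD

0.04104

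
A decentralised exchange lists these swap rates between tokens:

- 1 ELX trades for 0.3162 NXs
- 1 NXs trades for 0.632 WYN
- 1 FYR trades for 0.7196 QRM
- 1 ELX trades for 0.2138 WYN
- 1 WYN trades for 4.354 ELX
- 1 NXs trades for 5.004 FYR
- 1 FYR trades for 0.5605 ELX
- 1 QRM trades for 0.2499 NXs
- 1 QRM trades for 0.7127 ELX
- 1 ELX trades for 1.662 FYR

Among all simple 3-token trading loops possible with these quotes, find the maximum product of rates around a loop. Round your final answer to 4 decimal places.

QRM→NXs→FYR→QRM: 0.2499 × 5.004 × 0.7196 = 0.89986
ELX→NXs→FYR→ELX: 0.3162 × 5.004 × 0.5605 = 0.88686
ELX→NXs→WYN→ELX: 0.3162 × 0.632 × 4.354 = 0.87010
QRM→ELX→FYR→QRM: 0.7127 × 1.662 × 0.7196 = 0.85237
Maximum is QRM→NXs→FYR→QRM at 0.8999; no arbitrage — every cycle loses value.

0.8999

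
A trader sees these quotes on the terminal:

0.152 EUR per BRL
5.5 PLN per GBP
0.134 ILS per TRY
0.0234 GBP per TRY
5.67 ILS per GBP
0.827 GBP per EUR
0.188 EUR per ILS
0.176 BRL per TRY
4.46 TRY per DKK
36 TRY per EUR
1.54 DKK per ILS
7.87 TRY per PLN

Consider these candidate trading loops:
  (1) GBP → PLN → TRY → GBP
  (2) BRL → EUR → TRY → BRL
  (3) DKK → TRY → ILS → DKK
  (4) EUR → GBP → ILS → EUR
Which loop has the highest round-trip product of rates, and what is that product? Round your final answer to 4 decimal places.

(1) 5.5 × 7.87 × 0.0234 = 1.01287
(2) 0.152 × 36 × 0.176 = 0.96307
(3) 4.46 × 0.134 × 1.54 = 0.92037
(4) 0.827 × 5.67 × 0.188 = 0.88155
Highest is cycle (1) at 1.0129 (>1, arbitrage).

1.0129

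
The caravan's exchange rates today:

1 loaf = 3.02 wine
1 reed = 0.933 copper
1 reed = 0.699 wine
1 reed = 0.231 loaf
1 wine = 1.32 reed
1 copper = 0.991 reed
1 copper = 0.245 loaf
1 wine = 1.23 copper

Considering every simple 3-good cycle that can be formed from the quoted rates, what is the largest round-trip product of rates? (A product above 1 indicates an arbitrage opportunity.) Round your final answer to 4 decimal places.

loaf→wine→reed→loaf: 3.02 × 1.32 × 0.231 = 0.92086
loaf→wine→copper→loaf: 3.02 × 1.23 × 0.245 = 0.91008
reed→wine→copper→reed: 0.699 × 1.23 × 0.991 = 0.85203
Maximum is loaf→wine→reed→loaf at 0.9209; no arbitrage — every cycle loses value.

0.9209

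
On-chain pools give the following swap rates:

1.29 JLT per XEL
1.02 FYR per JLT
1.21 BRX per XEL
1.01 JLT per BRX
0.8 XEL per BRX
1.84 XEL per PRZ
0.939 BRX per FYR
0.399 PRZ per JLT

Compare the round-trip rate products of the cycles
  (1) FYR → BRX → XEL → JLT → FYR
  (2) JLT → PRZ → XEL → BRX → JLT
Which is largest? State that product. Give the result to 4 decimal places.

(1) 0.939 × 0.8 × 1.29 × 1.02 = 0.98843
(2) 0.399 × 1.84 × 1.21 × 1.01 = 0.89722
Highest is cycle (1) at 0.9884 (≤1, no arbitrage).

0.9884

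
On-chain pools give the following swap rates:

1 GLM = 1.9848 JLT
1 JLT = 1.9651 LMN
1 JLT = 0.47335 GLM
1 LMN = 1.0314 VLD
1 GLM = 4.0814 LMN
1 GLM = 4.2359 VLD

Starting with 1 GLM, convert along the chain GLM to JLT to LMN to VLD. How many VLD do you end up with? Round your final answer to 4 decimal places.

1 GLM × 1.9848 = 1.9848 JLT
1.9848 JLT × 1.9651 = 3.90033048 LMN
3.90033048 LMN × 1.0314 = 4.022800857072 VLD

4.0228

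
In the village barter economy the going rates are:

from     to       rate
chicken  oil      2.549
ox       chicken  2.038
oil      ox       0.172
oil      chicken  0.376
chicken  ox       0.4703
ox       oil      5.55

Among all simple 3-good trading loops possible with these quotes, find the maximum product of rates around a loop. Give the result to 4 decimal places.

ox→oil→chicken→ox: 5.55 × 0.376 × 0.4703 = 0.98142
ox→chicken→oil→ox: 2.038 × 2.549 × 0.172 = 0.89352
Maximum is ox→oil→chicken→ox at 0.9814; no arbitrage — every cycle loses value.

0.9814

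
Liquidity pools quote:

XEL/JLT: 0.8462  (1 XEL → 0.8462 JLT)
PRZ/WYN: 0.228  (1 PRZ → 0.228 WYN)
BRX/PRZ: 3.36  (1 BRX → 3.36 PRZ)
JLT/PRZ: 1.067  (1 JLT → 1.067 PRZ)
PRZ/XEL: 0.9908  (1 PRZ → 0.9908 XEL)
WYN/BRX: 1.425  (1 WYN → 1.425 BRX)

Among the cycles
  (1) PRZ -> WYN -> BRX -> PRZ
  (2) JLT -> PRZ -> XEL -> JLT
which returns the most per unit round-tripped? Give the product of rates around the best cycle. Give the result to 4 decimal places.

(1) 0.228 × 1.425 × 3.36 = 1.09166
(2) 1.067 × 0.9908 × 0.8462 = 0.89459
Highest is cycle (1) at 1.0917 (>1, arbitrage).

1.0917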